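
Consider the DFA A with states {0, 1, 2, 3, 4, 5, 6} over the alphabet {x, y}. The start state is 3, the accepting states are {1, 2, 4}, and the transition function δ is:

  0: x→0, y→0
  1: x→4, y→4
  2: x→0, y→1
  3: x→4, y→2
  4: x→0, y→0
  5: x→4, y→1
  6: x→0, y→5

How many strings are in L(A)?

The useful subgraph on states {1, 2, 3, 4} is acyclic, so L(A) is finite; the longest accepting path visits 4 useful states, giving maximum string length 3.
Counting accepting paths from 3 by length: 2 of length 1, 1 of length 2, 2 of length 3. Total 5.

5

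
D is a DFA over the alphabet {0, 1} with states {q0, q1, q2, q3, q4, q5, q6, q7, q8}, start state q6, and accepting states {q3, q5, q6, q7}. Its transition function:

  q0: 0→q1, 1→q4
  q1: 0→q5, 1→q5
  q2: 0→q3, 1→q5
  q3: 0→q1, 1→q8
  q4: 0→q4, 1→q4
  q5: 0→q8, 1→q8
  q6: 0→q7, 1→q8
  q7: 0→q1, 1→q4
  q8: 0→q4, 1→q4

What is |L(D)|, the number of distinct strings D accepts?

The useful subgraph on states {q1, q5, q6, q7} is acyclic, so L(D) is finite; the longest accepting path visits 4 useful states, giving maximum string length 3.
Counting accepting paths from q6 by length: 1 of length 0, 1 of length 1, 2 of length 3. Total 4.

4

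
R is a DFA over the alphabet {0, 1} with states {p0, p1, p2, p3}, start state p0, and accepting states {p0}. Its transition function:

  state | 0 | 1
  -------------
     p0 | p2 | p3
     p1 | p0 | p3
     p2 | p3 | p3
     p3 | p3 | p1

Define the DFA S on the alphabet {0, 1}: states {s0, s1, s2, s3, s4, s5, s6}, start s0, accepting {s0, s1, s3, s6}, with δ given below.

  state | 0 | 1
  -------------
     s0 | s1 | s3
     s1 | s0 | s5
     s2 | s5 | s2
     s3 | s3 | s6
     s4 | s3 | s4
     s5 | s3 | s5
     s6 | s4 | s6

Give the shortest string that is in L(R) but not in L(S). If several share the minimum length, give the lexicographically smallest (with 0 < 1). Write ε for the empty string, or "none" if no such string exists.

110

The string 110 is accepted by R but not by S.
No shorter string lies in the difference, and 110 is the lexicographically first length-3 string in L(R) \ L(S).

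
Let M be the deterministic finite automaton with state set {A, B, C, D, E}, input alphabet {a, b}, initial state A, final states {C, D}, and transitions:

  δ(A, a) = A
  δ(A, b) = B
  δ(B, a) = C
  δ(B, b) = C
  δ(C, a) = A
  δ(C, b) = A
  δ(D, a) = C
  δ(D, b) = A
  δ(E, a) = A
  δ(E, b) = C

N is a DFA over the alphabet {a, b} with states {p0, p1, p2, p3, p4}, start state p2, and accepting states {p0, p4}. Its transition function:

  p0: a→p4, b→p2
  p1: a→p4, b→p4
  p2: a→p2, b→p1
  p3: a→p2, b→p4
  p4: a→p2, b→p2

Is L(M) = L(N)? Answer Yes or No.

Exploring the product automaton M × N from the start pair (A, p2), following both machines on each input symbol, reaches 3 state pairs: (A, p2), (B, p1), (C, p4).
M accepts in {C, D} and N accepts in {p0, p4}. In every reachable pair the two components are either both accepting — (C, p4) — or both non-accepting, so no string is accepted by exactly one of the machines: L(M) \ L(N) and L(N) \ L(M) are both empty.
Hence every string is accepted by M iff it is accepted by N, and the two languages coincide.

Yes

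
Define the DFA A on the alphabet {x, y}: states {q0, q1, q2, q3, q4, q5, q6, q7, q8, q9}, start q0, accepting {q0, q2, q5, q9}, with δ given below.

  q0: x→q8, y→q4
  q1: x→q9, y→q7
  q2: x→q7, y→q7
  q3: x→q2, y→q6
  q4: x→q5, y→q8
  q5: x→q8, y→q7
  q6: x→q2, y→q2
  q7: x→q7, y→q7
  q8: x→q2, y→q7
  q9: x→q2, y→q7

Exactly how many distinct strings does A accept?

The useful subgraph on states {q0, q2, q4, q5, q8} is acyclic, so L(A) is finite; the longest accepting path visits 5 useful states, giving maximum string length 4.
Counting accepting paths from q0 by length: 1 of length 0, 2 of length 2, 1 of length 3, 1 of length 4. Total 5.

5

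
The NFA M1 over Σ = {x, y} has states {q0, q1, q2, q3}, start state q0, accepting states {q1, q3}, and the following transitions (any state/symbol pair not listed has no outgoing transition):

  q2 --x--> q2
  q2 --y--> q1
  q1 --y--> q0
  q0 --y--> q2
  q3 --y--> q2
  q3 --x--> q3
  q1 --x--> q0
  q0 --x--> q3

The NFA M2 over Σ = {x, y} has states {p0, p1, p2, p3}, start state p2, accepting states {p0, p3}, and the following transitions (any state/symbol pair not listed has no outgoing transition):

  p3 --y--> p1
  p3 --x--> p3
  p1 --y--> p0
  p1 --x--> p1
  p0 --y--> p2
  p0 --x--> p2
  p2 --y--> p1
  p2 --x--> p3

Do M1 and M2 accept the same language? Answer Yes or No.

Exploring the product automaton M1 × M2 from the start pair (q0, p2), following both machines on each input symbol, reaches 4 state pairs: (q0, p2), (q3, p3), (q2, p1), (q1, p0).
M1 accepts in {q1, q3} and M2 accepts in {p0, p3}. In every reachable pair the two components are either both accepting — (q3, p3), (q1, p0) — or both non-accepting, so no string is accepted by exactly one of the machines: L(M1) \ L(M2) and L(M2) \ L(M1) are both empty.
Hence every string is accepted by M1 iff it is accepted by M2, and the two languages coincide.

Yes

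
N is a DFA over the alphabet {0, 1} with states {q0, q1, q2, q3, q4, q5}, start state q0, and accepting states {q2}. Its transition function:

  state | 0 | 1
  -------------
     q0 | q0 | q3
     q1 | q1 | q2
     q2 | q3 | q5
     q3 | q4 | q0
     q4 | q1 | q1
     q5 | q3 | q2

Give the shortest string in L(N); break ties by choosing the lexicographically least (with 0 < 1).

1001

A breadth-first search from q0 reaches an accepting state first via the path q0 → q3 → q4 → q1 → q2 on input 1001.
No string of length < 4 is accepted (BFS exhausts all shorter strings without reaching an accepting state), and 1001 is the lexicographically least accepting string of length 4.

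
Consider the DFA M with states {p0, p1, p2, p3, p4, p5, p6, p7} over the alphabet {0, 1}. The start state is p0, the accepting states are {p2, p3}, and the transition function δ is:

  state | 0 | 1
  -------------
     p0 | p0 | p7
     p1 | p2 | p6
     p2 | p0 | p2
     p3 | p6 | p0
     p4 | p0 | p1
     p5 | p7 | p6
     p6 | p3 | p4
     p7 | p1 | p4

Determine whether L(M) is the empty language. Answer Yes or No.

No

The string 100 is accepted: the run p0 → p7 → p1 → p2 ends in the accepting state p2.
Since at least one string is accepted, L(M) is not empty.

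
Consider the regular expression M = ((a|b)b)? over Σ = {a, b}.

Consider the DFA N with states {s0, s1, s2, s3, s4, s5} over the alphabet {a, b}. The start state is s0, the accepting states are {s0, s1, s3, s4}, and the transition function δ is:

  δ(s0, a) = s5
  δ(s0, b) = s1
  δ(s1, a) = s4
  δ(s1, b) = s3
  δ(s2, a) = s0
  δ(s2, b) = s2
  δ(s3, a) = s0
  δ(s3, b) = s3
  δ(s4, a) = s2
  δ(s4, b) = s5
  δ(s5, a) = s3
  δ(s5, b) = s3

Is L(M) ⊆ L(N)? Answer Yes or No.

Yes

Converting the expression M to a DFA (subset construction, then merging equivalent states) gives the minimal DFA with states {m0, m1, m2, m3}, start state m0, accepting states {m0, m3} and transitions m0: a→m1, b→m1; m1: a→m2, b→m3; m2: a→m2, b→m2; m3: a→m2, b→m2.
Exploring the product automaton M × N from the start pair (m0, s0), following both machines on each input symbol, reaches 10 state pairs: (m0, s0), (m1, s5), (m1, s1), (m2, s3), (m3, s3), (m2, s4), (m2, s0), (m2, s2), (m2, s5), (m2, s1).
M accepts in {m0, m3} and N accepts in {s0, s1, s3, s4}. The reachable pairs whose M-component is accepting are (m0, s0), (m3, s3); in each of them the N-component is accepting too, so the product for L(M) \ L(N) (M-component accepting, N-component rejecting) has no reachable accepting pair and the difference is empty.
Hence every string in L(M) is also in L(N).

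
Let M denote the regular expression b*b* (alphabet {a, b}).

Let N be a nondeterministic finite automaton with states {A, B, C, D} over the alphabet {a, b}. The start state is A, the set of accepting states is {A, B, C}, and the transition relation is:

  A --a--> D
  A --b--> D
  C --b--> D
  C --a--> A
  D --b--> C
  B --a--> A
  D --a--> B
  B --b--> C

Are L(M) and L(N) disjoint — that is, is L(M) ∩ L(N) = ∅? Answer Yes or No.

No

The empty string ε is accepted by both M and N.
Hence L(M) ∩ L(N) ≠ ∅.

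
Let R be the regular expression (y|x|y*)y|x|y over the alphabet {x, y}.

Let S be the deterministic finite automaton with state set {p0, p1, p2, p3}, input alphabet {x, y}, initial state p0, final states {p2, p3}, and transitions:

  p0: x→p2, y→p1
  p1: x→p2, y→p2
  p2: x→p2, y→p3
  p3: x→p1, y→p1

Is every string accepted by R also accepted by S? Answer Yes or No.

No

The string y is in L(R) but not in L(S).
So L(R) ⊄ L(S).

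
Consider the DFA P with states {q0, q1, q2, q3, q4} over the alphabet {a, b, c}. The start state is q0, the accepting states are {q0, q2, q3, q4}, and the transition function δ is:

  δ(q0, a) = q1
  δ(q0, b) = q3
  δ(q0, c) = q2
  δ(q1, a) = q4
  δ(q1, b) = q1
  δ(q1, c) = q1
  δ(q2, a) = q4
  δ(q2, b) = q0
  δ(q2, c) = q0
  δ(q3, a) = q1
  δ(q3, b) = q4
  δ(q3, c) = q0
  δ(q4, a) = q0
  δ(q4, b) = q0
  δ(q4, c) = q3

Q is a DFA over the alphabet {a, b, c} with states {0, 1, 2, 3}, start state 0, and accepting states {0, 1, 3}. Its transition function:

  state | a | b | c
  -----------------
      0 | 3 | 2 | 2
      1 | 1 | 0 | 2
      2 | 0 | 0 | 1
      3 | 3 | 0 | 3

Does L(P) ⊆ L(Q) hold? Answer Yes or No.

The string b is in L(P) but not in L(Q).
So L(P) ⊄ L(Q).

No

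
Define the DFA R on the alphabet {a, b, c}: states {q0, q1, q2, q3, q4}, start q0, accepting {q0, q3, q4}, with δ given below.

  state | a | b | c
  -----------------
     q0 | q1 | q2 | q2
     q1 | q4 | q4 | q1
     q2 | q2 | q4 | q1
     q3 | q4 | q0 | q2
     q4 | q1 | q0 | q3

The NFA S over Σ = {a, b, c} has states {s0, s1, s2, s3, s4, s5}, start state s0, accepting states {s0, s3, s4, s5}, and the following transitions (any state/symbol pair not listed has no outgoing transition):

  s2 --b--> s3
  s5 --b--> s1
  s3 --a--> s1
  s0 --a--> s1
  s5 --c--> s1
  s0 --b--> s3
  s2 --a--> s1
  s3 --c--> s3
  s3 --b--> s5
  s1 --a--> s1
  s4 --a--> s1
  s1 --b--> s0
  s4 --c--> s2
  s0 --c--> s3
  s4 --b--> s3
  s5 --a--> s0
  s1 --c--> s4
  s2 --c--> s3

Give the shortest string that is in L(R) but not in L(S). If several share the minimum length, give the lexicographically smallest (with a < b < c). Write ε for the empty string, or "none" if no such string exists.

The string aa is accepted by R but not by S.
No shorter string lies in the difference, and aa is the lexicographically first length-2 string in L(R) \ L(S).

aa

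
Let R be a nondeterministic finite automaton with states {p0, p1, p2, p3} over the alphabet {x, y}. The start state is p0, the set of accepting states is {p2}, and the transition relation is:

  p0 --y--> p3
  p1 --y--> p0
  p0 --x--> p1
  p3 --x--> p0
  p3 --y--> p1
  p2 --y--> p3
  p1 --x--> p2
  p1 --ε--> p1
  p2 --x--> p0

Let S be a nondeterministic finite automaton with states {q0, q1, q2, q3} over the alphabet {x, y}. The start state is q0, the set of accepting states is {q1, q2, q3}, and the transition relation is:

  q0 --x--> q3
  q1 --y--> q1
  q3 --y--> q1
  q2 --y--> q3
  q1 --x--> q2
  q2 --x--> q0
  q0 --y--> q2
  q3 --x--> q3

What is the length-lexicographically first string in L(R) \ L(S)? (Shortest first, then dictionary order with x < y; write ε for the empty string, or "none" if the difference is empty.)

xyxx

The string xyxx is accepted by R but not by S.
No shorter string lies in the difference, and xyxx is the lexicographically first length-4 string in L(R) \ L(S).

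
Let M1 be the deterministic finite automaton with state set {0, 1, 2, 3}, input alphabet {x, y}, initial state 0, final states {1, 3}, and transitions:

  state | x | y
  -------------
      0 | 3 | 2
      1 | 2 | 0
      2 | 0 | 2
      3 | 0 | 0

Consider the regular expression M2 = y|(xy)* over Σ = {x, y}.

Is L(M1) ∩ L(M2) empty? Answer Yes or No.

Converting the expression M2 to a DFA (subset construction, then merging equivalent states) gives the minimal DFA with states {r0, r1, r2, r3, r4}, start state r0, accepting states {r0, r2, r4} and transitions r0: x→r1, y→r2; r1: x→r3, y→r4; r2: x→r3, y→r3; r3: x→r3, y→r3; r4: x→r1, y→r3.
Exploring the product automaton M1 × M2 from the start pair (0, r0), following both machines on each input symbol, reaches 7 state pairs: (0, r0), (3, r1), (2, r2), (0, r3), (0, r4), (2, r3), (3, r3).
M1 accepts in {1, 3} and M2 accepts in {r0, r2, r4}; no reachable pair has both components accepting, so no string drives both machines to acceptance simultaneously and L(M1) ∩ L(M2) = ∅.
So no string is accepted by both, and the intersection is empty.

Yes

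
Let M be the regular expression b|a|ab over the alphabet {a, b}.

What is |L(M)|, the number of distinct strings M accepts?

3

The expression has no Kleene star, so L(M) is finite. Expanding the alternatives gives {a, b, ab}.
That is 2 of length 1, 1 of length 2: 3 strings in all.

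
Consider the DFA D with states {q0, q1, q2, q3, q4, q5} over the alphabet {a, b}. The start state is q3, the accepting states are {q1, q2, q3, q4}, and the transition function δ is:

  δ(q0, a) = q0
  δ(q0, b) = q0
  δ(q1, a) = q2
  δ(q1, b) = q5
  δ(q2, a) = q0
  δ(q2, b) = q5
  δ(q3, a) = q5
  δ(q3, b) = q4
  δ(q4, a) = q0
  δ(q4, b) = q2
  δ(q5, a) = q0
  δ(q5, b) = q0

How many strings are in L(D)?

The useful subgraph on states {q2, q3, q4} is acyclic, so L(D) is finite; the longest accepting path visits 3 useful states, giving maximum string length 2.
Counting accepting paths from q3 by length: 1 of length 0, 1 of length 1, 1 of length 2. Total 3.

3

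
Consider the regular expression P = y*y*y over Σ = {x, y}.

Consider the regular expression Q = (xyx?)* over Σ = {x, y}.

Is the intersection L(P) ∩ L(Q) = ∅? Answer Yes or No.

Converting the expression P to a DFA (subset construction, then merging equivalent states) gives the minimal DFA with states {p0, p1, p2}, start state p0, accepting states {p2} and transitions p0: x→p1, y→p2; p1: x→p1, y→p1; p2: x→p1, y→p2.
Converting the expression Q to a DFA (subset construction, then merging equivalent states) gives the minimal DFA with states {q0, q1, q2, q3, q4}, start state q0, accepting states {q0, q3, q4} and transitions q0: x→q1, y→q2; q1: x→q2, y→q3; q2: x→q2, y→q2; q3: x→q4, y→q2; q4: x→q1, y→q3.
Exploring the product automaton P × Q from the start pair (p0, q0), following both machines on each input symbol, reaches 6 state pairs: (p0, q0), (p1, q1), (p2, q2), (p1, q2), (p1, q3), (p1, q4).
P accepts in {p2} and Q accepts in {q0, q3, q4}; no reachable pair has both components accepting, so no string drives both machines to acceptance simultaneously and L(P) ∩ L(Q) = ∅.
So no string is accepted by both, and the intersection is empty.

Yes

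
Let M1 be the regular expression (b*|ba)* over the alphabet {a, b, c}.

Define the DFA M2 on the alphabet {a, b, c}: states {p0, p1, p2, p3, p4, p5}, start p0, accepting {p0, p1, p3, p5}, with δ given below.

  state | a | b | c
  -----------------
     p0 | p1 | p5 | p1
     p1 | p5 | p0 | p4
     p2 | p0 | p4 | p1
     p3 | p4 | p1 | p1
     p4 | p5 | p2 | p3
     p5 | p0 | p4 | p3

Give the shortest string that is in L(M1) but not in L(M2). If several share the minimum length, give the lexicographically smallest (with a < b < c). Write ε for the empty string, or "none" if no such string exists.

The string bb is accepted by M1 but not by M2.
No shorter string lies in the difference, and bb is the lexicographically first length-2 string in L(M1) \ L(M2).

bb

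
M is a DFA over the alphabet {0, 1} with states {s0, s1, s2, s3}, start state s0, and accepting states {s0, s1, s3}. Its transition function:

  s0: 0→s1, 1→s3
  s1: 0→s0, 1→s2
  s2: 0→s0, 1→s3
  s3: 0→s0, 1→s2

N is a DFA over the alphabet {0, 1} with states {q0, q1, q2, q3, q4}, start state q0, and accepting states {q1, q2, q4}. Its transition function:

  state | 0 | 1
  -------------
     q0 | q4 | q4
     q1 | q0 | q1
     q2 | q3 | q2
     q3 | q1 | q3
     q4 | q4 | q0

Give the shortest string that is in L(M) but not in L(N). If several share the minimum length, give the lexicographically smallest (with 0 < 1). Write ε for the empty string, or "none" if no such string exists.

ε

The empty string ε is accepted by M but not by N.
Since ε is the unique shortest string, it is the required witness.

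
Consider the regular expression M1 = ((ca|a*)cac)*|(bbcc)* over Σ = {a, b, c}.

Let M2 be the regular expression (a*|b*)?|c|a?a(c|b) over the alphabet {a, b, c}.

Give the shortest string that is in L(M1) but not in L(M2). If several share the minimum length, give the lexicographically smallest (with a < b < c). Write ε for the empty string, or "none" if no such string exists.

The string cac is accepted by M1 but not by M2.
No shorter string lies in the difference, and cac is the lexicographically first length-3 string in L(M1) \ L(M2).

cac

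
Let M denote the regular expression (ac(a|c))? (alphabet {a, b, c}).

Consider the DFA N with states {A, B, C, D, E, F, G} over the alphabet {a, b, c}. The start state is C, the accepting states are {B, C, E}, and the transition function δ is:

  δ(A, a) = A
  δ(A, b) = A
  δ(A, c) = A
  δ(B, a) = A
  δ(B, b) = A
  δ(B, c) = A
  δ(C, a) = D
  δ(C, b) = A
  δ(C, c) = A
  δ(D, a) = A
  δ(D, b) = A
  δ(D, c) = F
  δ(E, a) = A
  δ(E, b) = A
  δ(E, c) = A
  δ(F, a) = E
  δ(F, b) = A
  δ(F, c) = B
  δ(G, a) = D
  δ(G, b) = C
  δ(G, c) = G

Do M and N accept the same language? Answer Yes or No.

Yes

Converting the expression M to a DFA (subset construction, then merging equivalent states) gives the minimal DFA with states {m0, m1, m2, m3, m4}, start state m0, accepting states {m0, m4} and transitions m0: a→m1, b→m2, c→m2; m1: a→m2, b→m2, c→m3; m2: a→m2, b→m2, c→m2; m3: a→m4, b→m2, c→m4; m4: a→m2, b→m2, c→m2.
Exploring the product automaton M × N from the start pair (m0, C), following both machines on each input symbol, reaches 6 state pairs: (m0, C), (m1, D), (m2, A), (m3, F), (m4, E), (m4, B).
M accepts in {m0, m4} and N accepts in {B, C, E}. In every reachable pair the two components are either both accepting — (m0, C), (m4, E), (m4, B) — or both non-accepting, so no string is accepted by exactly one of the machines: L(M) \ L(N) and L(N) \ L(M) are both empty.
Hence every string is accepted by M iff it is accepted by N, and the two languages coincide.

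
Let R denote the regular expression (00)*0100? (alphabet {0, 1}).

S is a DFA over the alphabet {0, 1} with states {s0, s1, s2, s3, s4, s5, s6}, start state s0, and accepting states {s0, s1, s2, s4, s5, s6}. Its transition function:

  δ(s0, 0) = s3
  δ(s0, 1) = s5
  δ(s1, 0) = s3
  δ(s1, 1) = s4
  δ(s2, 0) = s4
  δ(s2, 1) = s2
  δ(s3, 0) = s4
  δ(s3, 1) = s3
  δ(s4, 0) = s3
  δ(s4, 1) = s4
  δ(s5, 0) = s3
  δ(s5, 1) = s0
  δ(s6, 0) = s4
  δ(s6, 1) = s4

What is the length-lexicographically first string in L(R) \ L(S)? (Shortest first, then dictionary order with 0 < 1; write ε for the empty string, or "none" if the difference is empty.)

0100

The string 0100 is accepted by R but not by S.
No shorter string lies in the difference, and 0100 is the lexicographically first length-4 string in L(R) \ L(S).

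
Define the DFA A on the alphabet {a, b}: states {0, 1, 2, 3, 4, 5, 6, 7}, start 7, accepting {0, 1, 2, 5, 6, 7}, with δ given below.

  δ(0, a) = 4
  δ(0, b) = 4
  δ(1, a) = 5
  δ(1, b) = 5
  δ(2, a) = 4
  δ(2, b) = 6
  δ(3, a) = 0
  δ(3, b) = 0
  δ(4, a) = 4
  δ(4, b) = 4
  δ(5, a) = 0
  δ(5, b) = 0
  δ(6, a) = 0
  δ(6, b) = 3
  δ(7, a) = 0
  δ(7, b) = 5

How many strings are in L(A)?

The useful subgraph on states {0, 5, 7} is acyclic, so L(A) is finite; the longest accepting path visits 3 useful states, giving maximum string length 2.
Counting accepting paths from 7 by length: 1 of length 0, 2 of length 1, 2 of length 2. Total 5.

5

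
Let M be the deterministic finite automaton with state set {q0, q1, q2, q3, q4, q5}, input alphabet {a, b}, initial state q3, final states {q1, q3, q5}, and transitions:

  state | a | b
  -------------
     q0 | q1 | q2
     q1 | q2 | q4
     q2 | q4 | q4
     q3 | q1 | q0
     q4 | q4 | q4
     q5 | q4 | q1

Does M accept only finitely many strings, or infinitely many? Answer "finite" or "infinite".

The useful states (reachable from q3 and able to reach an accepting state) are {q0, q1, q3}.
Restricted to these states the transition graph has no cycle, so every accepting path has bounded length and L is finite.

finite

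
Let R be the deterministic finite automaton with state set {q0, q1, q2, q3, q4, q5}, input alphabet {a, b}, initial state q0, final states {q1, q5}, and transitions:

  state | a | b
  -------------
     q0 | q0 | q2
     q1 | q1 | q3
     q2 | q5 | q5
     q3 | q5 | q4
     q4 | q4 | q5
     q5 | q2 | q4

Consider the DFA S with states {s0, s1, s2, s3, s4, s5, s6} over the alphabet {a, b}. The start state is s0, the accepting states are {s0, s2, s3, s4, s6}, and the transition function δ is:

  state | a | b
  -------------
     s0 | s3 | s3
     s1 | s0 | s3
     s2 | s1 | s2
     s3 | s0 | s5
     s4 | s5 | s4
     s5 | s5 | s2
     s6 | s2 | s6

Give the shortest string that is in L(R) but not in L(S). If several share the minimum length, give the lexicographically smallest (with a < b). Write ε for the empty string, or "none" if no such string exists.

The string bb is accepted by R but not by S.
No shorter string lies in the difference, and bb is the lexicographically first length-2 string in L(R) \ L(S).

bb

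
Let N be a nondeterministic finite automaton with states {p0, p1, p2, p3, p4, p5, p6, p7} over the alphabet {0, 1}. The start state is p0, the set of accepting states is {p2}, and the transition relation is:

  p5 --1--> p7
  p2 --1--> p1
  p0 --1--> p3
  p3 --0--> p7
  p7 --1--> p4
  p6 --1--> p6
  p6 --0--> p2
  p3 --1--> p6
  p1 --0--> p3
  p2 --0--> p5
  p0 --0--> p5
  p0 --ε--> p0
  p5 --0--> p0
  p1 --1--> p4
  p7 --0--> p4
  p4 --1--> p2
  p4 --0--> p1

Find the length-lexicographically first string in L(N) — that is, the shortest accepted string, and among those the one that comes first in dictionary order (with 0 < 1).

110

A breadth-first search from p0 reaches an accepting state first via the path p0 → p3 → p6 → p2 on input 110.
No string of length < 3 is accepted (BFS exhausts all shorter strings without reaching an accepting state), and 110 is the lexicographically least accepting string of length 3.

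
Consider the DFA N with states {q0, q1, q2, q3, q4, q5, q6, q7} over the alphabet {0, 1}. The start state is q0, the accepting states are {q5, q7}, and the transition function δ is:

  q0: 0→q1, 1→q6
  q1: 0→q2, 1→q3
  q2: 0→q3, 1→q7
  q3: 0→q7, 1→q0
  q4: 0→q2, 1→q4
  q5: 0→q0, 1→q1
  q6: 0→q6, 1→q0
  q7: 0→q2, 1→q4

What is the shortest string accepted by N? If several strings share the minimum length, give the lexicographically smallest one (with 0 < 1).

A breadth-first search from q0 reaches an accepting state first via the path q0 → q1 → q2 → q7 on input 001.
No string of length < 3 is accepted (BFS exhausts all shorter strings without reaching an accepting state), and 001 is the lexicographically least accepting string of length 3.

001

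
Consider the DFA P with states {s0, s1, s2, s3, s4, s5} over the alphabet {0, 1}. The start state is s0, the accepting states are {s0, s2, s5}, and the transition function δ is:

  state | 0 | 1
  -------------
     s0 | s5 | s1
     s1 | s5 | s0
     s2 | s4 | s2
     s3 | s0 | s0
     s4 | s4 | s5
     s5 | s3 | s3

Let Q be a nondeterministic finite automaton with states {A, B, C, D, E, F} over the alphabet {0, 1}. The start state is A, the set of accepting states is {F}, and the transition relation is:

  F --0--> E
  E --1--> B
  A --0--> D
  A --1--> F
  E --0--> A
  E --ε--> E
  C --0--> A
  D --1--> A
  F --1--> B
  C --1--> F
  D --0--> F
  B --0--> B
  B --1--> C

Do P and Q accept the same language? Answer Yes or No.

No

The empty string ε is accepted by P but rejected by Q.
So L(P) ≠ L(Q).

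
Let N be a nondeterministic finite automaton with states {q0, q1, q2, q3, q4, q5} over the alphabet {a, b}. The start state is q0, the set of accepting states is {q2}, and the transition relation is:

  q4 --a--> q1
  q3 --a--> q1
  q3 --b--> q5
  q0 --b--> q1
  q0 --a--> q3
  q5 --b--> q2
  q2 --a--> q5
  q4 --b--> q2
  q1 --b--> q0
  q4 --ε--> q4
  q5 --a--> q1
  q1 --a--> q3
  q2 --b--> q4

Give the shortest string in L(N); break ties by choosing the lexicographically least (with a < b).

A breadth-first search from q0 reaches an accepting state first via the path q0 → q3 → q5 → q2 on input abb.
No string of length < 3 is accepted (BFS exhausts all shorter strings without reaching an accepting state), and abb is the lexicographically least accepting string of length 3.

abb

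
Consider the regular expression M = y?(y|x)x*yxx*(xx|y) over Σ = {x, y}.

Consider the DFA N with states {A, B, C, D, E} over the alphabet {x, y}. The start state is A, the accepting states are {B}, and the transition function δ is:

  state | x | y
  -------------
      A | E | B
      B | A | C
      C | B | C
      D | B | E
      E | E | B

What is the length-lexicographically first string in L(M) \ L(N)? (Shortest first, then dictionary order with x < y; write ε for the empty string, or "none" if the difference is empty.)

yyxy

The string yyxy is accepted by M but not by N.
No shorter string lies in the difference, and yyxy is the lexicographically first length-4 string in L(M) \ L(N).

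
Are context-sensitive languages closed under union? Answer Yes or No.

A linear-bounded automaton can nondeterministically choose to simulate the LBA for L₁ or the LBA for L₂; equivalently, with disjoint nonterminals, S → S₁ | S₂ added to two noncontracting grammars is still noncontracting.
So the context-sensitive languages are closed under union.

Yes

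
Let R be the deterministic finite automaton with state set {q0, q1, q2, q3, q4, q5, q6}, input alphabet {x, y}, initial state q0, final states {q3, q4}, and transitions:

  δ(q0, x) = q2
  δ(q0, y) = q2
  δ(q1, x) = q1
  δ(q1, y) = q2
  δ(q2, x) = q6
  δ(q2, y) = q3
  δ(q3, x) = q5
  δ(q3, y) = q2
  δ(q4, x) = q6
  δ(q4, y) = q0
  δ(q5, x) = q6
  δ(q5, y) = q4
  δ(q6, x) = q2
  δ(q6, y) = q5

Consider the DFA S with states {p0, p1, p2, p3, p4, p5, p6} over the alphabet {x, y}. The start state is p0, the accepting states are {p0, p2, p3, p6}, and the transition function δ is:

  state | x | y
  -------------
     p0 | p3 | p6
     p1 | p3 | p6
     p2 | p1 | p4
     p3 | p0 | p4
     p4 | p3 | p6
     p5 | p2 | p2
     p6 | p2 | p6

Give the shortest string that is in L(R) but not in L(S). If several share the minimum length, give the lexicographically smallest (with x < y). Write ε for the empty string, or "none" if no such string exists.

xy

The string xy is accepted by R but not by S.
No shorter string lies in the difference, and xy is the lexicographically first length-2 string in L(R) \ L(S).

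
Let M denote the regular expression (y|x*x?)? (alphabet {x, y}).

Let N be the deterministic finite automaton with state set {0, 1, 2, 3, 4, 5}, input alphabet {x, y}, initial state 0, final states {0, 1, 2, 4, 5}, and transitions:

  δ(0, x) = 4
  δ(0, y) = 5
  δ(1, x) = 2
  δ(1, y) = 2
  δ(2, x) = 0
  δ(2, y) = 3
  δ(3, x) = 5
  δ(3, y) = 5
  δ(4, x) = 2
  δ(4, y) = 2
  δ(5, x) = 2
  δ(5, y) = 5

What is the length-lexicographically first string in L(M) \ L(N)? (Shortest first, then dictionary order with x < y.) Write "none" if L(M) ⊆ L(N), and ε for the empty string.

Converting the expression M to a DFA (subset construction, then merging equivalent states) gives the minimal DFA with states {m0, m1, m2, m3}, start state m0, accepting states {m0, m1, m2} and transitions m0: x→m1, y→m2; m1: x→m1, y→m3; m2: x→m3, y→m3; m3: x→m3, y→m3.
Exploring the product automaton M × N from the start pair (m0, 0), following both machines on each input symbol, reaches 10 state pairs: (m0, 0), (m1, 4), (m2, 5), (m1, 2), (m3, 2), (m3, 5), (m1, 0), (m3, 3), (m3, 0), (m3, 4).
M accepts in {m0, m1, m2} and N accepts in {0, 1, 2, 4, 5}. The reachable pairs whose M-component is accepting are (m0, 0), (m1, 4), (m2, 5), (m1, 2), (m1, 0); in each of them the N-component is accepting too, so the product for L(M) \ L(N) (M-component accepting, N-component rejecting) has no reachable accepting pair and the difference is empty.
So every string accepted by M is also accepted by N: L(M) \ L(N) = ∅ and there is no such string.

none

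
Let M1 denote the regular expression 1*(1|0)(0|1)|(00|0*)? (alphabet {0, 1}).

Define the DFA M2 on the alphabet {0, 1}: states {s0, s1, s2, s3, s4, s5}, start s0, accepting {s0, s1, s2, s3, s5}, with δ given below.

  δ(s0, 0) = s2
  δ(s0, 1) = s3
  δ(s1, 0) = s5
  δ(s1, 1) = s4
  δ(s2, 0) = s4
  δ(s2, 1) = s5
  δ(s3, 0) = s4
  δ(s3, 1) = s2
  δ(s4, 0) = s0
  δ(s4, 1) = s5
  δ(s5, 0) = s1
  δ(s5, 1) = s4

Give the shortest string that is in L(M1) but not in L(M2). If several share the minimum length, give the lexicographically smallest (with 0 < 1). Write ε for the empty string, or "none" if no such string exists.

00

The string 00 is accepted by M1 but not by M2.
No shorter string lies in the difference, and 00 is the lexicographically first length-2 string in L(M1) \ L(M2).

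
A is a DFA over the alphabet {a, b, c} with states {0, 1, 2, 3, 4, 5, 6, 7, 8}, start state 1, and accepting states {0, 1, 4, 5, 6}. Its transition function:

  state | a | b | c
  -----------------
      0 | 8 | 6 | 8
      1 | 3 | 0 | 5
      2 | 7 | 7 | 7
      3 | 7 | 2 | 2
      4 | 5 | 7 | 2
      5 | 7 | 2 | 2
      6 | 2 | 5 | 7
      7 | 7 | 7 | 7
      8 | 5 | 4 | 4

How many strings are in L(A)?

15

The useful subgraph on states {0, 1, 4, 5, 6, 8} is acyclic, so L(A) is finite; the longest accepting path visits 5 useful states, giving maximum string length 4.
Counting accepting paths from 1 by length: 1 of length 0, 2 of length 1, 1 of length 2, 7 of length 3, 4 of length 4. Total 15.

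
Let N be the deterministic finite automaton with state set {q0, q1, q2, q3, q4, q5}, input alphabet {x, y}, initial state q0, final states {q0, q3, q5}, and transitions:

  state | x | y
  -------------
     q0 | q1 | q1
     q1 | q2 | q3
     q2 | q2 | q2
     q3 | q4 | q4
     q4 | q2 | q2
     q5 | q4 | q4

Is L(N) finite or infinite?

finite

The useful states (reachable from q0 and able to reach an accepting state) are {q0, q1, q3}.
Restricted to these states the transition graph has no cycle, so every accepting path has bounded length and L is finite.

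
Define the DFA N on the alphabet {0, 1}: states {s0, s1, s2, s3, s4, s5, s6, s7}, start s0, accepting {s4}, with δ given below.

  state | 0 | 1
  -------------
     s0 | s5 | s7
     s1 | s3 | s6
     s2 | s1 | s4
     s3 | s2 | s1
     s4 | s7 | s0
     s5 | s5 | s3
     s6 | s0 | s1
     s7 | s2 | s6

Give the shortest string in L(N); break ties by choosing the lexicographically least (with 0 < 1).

101

A breadth-first search from s0 reaches an accepting state first via the path s0 → s7 → s2 → s4 on input 101.
No string of length < 3 is accepted (BFS exhausts all shorter strings without reaching an accepting state), and 101 is the lexicographically least accepting string of length 3.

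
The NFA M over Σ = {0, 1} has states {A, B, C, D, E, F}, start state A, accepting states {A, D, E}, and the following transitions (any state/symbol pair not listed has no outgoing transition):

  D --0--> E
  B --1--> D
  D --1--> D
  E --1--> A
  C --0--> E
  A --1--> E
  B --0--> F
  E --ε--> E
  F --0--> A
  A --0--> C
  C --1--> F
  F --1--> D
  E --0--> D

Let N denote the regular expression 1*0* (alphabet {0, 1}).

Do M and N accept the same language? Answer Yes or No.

No

The string 001 is accepted by M but rejected by N.
So L(M) ≠ L(N).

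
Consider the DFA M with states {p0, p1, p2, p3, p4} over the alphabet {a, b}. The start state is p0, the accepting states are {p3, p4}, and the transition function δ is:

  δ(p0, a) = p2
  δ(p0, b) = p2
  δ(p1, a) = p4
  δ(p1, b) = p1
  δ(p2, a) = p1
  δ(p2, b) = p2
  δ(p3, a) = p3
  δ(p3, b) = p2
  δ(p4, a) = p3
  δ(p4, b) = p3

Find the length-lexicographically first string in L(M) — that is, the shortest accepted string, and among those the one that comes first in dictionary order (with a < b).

A breadth-first search from p0 reaches an accepting state first via the path p0 → p2 → p1 → p4 on input aaa.
No string of length < 3 is accepted (BFS exhausts all shorter strings without reaching an accepting state), and aaa is the lexicographically least accepting string of length 3.

aaa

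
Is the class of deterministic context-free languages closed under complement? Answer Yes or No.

A deterministic PDA can be normalised so that it always reads its entire input (no blocking, no infinite ε-loops) and records in its finite control whether it has passed through an accepting state since the last input symbol was consumed; inverting that end-of-input verdict yields a DPDA for the complement.
So the deterministic context-free languages are closed under complement.

Yes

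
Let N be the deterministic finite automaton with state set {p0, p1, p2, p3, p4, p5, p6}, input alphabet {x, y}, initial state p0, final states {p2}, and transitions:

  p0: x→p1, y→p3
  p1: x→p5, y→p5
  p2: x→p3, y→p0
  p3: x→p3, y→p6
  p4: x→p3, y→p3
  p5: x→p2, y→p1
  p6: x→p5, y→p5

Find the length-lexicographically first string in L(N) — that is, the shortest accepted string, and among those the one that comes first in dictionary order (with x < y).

A breadth-first search from p0 reaches an accepting state first via the path p0 → p1 → p5 → p2 on input xxx.
No string of length < 3 is accepted (BFS exhausts all shorter strings without reaching an accepting state), and xxx is the lexicographically least accepting string of length 3.

xxx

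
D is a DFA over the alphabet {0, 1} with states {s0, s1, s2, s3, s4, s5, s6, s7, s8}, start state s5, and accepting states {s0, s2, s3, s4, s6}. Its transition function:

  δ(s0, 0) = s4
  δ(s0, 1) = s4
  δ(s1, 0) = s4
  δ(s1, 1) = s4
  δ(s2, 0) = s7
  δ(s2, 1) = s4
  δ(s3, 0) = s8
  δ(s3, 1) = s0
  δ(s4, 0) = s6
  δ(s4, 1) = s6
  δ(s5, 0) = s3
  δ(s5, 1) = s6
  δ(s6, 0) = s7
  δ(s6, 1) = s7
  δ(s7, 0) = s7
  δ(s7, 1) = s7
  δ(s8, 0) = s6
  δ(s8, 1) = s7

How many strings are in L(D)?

The useful subgraph on states {s0, s3, s4, s5, s6, s8} is acyclic, so L(D) is finite; the longest accepting path visits 5 useful states, giving maximum string length 4.
Counting accepting paths from s5 by length: 2 of length 1, 1 of length 2, 3 of length 3, 4 of length 4. Total 10.

10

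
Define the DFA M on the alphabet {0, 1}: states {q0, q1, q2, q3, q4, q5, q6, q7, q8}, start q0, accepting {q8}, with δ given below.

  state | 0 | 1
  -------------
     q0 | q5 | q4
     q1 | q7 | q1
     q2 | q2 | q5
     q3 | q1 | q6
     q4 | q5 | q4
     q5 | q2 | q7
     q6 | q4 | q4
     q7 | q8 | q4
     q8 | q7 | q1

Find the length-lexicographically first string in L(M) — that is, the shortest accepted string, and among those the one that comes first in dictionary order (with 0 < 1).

010

A breadth-first search from q0 reaches an accepting state first via the path q0 → q5 → q7 → q8 on input 010.
No string of length < 3 is accepted (BFS exhausts all shorter strings without reaching an accepting state), and 010 is the lexicographically least accepting string of length 3.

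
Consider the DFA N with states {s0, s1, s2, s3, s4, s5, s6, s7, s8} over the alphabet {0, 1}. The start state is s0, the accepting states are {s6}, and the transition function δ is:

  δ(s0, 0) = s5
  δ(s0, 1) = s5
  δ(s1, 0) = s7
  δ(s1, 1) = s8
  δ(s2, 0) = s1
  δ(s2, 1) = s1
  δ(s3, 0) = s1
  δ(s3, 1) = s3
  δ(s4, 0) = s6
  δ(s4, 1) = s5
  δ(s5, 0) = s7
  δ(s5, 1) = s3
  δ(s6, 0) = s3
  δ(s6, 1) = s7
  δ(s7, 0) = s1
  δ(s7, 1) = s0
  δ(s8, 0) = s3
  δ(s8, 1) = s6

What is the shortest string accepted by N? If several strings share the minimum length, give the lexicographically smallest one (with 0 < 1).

A breadth-first search from s0 reaches an accepting state first via the path s0 → s5 → s7 → s1 → s8 → s6 on input 00011.
No string of length < 5 is accepted (BFS exhausts all shorter strings without reaching an accepting state), and 00011 is the lexicographically least accepting string of length 5.

00011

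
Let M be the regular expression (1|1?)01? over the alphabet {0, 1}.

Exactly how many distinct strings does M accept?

The expression has no Kleene star, so L(M) is finite. Expanding the alternatives gives {0, 01, 10, 101}.
That is 1 of length 1, 2 of length 2, 1 of length 3: 4 strings in all.

4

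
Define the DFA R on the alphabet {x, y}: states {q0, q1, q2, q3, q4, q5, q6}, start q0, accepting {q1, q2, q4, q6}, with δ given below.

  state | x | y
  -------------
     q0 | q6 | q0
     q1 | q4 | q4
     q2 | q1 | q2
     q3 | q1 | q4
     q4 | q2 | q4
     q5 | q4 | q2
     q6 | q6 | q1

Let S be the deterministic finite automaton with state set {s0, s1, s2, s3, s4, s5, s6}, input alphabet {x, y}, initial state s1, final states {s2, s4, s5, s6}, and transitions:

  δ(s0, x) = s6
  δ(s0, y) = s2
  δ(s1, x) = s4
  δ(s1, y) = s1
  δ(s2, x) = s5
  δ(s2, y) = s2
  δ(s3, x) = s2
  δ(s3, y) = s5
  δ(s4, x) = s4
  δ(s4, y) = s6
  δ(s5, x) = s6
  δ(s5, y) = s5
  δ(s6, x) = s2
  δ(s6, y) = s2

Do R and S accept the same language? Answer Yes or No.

Yes

Exploring the product automaton R × S from the start pair (q0, s1), following both machines on each input symbol, reaches 5 state pairs: (q0, s1), (q6, s4), (q1, s6), (q4, s2), (q2, s5).
R accepts in {q1, q2, q4, q6} and S accepts in {s2, s4, s5, s6}. In every reachable pair the two components are either both accepting — (q6, s4), (q1, s6), (q4, s2), (q2, s5) — or both non-accepting, so no string is accepted by exactly one of the machines: L(R) \ L(S) and L(S) \ L(R) are both empty.
Hence every string is accepted by R iff it is accepted by S, and the two languages coincide.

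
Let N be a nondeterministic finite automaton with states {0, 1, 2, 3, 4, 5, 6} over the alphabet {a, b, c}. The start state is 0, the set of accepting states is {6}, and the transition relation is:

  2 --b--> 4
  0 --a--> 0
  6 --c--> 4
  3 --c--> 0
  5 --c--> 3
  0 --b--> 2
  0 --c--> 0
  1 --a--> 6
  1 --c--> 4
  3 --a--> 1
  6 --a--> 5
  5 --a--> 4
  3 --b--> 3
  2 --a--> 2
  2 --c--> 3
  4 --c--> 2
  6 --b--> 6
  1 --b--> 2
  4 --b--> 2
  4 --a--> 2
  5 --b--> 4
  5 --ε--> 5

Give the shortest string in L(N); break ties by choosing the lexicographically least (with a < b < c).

A breadth-first search from 0 reaches an accepting state first via the path 0 → 2 → 3 → 1 → 6 on input bcaa.
No string of length < 4 is accepted (BFS exhausts all shorter strings without reaching an accepting state), and bcaa is the lexicographically least accepting string of length 4.

bcaa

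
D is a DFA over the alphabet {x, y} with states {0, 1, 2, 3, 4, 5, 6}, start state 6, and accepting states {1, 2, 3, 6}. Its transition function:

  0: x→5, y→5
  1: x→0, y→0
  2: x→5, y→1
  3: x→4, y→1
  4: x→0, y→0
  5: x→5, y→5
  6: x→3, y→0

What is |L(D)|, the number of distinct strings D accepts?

3

The useful subgraph on states {1, 3, 6} is acyclic, so L(D) is finite; the longest accepting path visits 3 useful states, giving maximum string length 2.
Counting accepting paths from 6 by length: 1 of length 0, 1 of length 1, 1 of length 2. Total 3.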